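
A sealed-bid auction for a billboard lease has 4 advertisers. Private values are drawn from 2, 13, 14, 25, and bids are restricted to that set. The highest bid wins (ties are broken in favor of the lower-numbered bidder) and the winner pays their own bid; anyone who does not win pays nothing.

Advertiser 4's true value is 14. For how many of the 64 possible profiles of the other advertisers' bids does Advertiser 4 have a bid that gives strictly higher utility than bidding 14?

Others bid (2, 2, 2): truth gives 0; bid 13 gives 1 > 0. Violating.
Others bid (2, 2, 13): truth gives 0; no alternative beats it.
Others bid (2, 2, 14): truth gives 0; no alternative beats it.
(Checking all 64 profiles: 1 has a profitable deviation, 63 do not.)

1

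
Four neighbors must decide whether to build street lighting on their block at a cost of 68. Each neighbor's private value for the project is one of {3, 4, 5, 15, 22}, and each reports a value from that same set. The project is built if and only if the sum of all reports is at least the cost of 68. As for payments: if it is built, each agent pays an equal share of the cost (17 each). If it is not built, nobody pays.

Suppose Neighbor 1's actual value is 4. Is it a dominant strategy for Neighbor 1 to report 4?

Yes

Check each profile of the others' reports and compare truth against every alternative report.
Others report (22, 22, 22): truth gives -13, best alternative gives -13.
Others report (3, 3, 3): truth gives 0, best alternative gives 0.
Others report (3, 3, 4): truth gives 0, best alternative gives 0.
Others report (3, 3, 5): truth gives 0, best alternative gives 0.
Others report (3, 3, 15): truth gives 0, best alternative gives 0.
Others report (3, 3, 22): truth gives 0, best alternative gives 0.
(Remaining 119 profiles checked similarly; truth is weakly best in each.)
In every case the truthful report is at least as good as any alternative, so it is a dominant strategy.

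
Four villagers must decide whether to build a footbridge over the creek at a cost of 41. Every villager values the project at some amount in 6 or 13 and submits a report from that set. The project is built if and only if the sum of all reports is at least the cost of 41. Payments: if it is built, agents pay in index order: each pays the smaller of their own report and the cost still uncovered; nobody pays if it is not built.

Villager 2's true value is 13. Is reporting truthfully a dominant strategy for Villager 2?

Consider the case where Villager 1 reports 13, Villager 3 reports 13 and Villager 4 reports 13.
Truthful report 13: project built, pays 13, utility 13 - 13 = 0.
Report 6 instead: project built, pays 6, utility 13 - 6 = 7.
Since 7 > 0, reporting 6 is strictly better here, so truthful reporting is not dominant.

No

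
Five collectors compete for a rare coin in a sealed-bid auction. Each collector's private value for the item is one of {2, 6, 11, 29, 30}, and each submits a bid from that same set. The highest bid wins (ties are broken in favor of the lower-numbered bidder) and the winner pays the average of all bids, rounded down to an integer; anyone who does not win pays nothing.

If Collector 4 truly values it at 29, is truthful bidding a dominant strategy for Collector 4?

Consider the case where Collector 1 bids 2, Collector 2 bids 2, Collector 3 bids 2 and Collector 5 bids 2.
Truthful bid 29: wins, pays 7, utility 29 - 7 = 22.
Bid 6 instead: wins, pays 2, utility 29 - 2 = 27.
Since 27 > 22, bidding 6 is strictly better here, so truthful bidding is not dominant.

No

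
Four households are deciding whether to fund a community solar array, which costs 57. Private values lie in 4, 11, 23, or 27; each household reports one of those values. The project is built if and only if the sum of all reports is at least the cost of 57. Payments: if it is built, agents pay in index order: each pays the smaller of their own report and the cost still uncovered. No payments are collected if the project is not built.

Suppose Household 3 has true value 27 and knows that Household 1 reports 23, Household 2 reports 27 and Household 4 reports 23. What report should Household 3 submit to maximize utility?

Report 4: project built, pays 4, utility 27 - 4 = 23.
Report 11: project built, pays 7, utility 27 - 7 = 20.
Report 23: project built, pays 7, utility 27 - 7 = 20.
Report 27: project built, pays 7, utility 27 - 7 = 20.
The best choice is 4 with utility 23.

4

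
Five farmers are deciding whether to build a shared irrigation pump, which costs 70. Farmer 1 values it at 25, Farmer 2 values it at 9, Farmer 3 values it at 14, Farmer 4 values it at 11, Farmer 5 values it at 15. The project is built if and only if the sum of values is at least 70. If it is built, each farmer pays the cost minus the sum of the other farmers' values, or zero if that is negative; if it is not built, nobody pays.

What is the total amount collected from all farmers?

54

Total value 74 ≥ cost 70, so it is built.
Farmer 1: others sum to 49; max(0, 70 - 49) = 21.
Farmer 2: others sum to 65; max(0, 70 - 65) = 5.
Farmer 3: others sum to 60; max(0, 70 - 60) = 10.
Farmer 4: others sum to 63; max(0, 70 - 63) = 7.
Farmer 5: others sum to 59; max(0, 70 - 59) = 11.
Total collected = 21 + 5 + 10 + 7 + 11 = 54.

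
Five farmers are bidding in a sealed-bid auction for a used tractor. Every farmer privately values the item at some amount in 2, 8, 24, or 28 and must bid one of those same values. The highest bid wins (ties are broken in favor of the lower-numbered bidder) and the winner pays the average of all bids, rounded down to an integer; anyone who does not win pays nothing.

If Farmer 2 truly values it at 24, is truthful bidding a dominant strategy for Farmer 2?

No

Consider the case where Farmer 1 bids 2, Farmer 3 bids 2, Farmer 4 bids 2 and Farmer 5 bids 2.
Truthful bid 24: wins, pays 6, utility 24 - 6 = 18.
Bid 8 instead: wins, pays 3, utility 24 - 3 = 21.
Since 21 > 18, bidding 8 is strictly better here, so truthful bidding is not dominant.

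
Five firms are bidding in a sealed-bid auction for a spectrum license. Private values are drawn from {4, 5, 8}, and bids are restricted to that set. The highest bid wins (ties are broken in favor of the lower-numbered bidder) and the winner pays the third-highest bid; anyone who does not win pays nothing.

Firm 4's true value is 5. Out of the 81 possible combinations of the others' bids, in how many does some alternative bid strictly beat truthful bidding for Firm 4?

Others bid (4, 4, 4, 8): truth gives 0; bid 8 gives 1 > 0. Violating.
Others bid (4, 4, 5, 4): truth gives 0; bid 8 gives 1 > 0. Violating.
Others bid (4, 5, 4, 4): truth gives 0; bid 8 gives 1 > 0. Violating.
Others bid (5, 4, 4, 4): truth gives 0; bid 8 gives 1 > 0. Violating.
Others bid (4, 4, 4, 4): truth gives 1; no alternative beats it.
Others bid (4, 4, 4, 5): truth gives 1; no alternative beats it.
(Checking all 81 profiles: 4 have a profitable deviation, 77 do not.)

4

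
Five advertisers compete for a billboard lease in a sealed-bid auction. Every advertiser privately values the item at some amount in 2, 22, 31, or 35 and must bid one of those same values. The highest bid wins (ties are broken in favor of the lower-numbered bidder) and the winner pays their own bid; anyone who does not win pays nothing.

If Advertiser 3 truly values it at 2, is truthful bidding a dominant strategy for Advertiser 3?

Yes

Check each profile of the others' bids and compare truth against every alternative bid.
Others bid (2, 2, 2, 2): truth gives 0, best alternative gives -20.
Others bid (2, 2, 2, 22): truth gives 0, best alternative gives -20.
Others bid (2, 2, 22, 2): truth gives 0, best alternative gives -20.
Others bid (2, 2, 22, 22): truth gives 0, best alternative gives -20.
Others bid (2, 2, 2, 31): truth gives 0, best alternative gives 0.
Others bid (2, 2, 2, 35): truth gives 0, best alternative gives 0.
(Remaining 250 profiles checked similarly; truth is weakly best in each.)
In every case the truthful bid is at least as good as any alternative, so it is a dominant strategy.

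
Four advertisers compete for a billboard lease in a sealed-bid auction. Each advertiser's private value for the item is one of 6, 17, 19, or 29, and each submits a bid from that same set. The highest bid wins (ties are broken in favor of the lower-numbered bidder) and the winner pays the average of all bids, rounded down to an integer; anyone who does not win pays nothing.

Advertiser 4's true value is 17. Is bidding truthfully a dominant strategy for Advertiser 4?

No

Consider the case where Advertiser 1 bids 6, Advertiser 2 bids 6 and Advertiser 3 bids 17.
Truthful bid 17: loses, pays 0, utility 0.
Bid 19 instead: wins, pays 12, utility 17 - 12 = 5.
Since 5 > 0, bidding 19 is strictly better here, so truthful bidding is not dominant.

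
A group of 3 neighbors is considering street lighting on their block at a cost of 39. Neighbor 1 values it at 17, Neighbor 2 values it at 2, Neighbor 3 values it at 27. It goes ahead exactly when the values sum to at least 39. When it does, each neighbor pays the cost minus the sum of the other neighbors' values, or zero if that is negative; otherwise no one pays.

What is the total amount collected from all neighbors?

30

Total value 46 ≥ cost 39, so it is built.
Neighbor 1: others sum to 29; max(0, 39 - 29) = 10.
Neighbor 2: others sum to 44; max(0, 39 - 44) = 0.
Neighbor 3: others sum to 19; max(0, 39 - 19) = 20.
Total collected = 10 + 0 + 20 = 30.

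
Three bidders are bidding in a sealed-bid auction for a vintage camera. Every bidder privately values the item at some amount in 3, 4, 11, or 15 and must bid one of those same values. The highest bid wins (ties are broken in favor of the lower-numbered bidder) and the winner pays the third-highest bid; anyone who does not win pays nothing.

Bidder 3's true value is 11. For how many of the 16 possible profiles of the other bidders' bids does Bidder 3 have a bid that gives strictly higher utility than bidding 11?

4

Others bid (3, 11): truth gives 0; bid 15 gives 8 > 0. Violating.
Others bid (4, 11): truth gives 0; bid 15 gives 7 > 0. Violating.
Others bid (11, 3): truth gives 0; bid 15 gives 8 > 0. Violating.
Others bid (11, 4): truth gives 0; bid 15 gives 7 > 0. Violating.
Others bid (3, 3): truth gives 8; no alternative beats it.
Others bid (3, 4): truth gives 8; no alternative beats it.
(Checking all 16 profiles: 4 have a profitable deviation, 12 do not.)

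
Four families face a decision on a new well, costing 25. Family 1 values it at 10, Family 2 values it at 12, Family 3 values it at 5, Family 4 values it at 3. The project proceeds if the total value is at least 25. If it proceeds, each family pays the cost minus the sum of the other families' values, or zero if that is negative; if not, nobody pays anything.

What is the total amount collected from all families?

12

Total value 30 ≥ cost 25, so it is built.
Family 1: others sum to 20; max(0, 25 - 20) = 5.
Family 2: others sum to 18; max(0, 25 - 18) = 7.
Family 3: others sum to 25; max(0, 25 - 25) = 0.
Family 4: others sum to 27; max(0, 25 - 27) = 0.
Total collected = 5 + 7 + 0 + 0 = 12.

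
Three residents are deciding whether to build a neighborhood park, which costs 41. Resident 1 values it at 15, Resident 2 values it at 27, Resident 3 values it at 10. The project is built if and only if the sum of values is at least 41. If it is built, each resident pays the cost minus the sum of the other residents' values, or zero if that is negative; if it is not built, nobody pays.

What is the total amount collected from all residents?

20

Total value 52 ≥ cost 41, so it is built.
Resident 1: others sum to 37; max(0, 41 - 37) = 4.
Resident 2: others sum to 25; max(0, 41 - 25) = 16.
Resident 3: others sum to 42; max(0, 41 - 42) = 0.
Total collected = 4 + 16 + 0 = 20.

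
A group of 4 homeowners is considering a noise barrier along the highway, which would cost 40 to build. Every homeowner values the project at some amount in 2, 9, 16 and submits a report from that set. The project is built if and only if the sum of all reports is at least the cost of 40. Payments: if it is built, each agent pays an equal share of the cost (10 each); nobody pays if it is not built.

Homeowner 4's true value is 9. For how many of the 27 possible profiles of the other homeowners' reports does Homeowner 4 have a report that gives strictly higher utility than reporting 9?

Others report (2, 16, 16): truth gives -1; report 2 gives 0 > -1. Violating.
Others report (9, 9, 16): truth gives -1; report 2 gives 0 > -1. Violating.
Others report (9, 16, 9): truth gives -1; report 2 gives 0 > -1. Violating.
Others report (16, 2, 16): truth gives -1; report 2 gives 0 > -1. Violating.
Others report (2, 2, 2): truth gives 0; no alternative beats it.
Others report (2, 2, 9): truth gives 0; no alternative beats it.
(Checking all 27 profiles: 6 have a profitable deviation, 21 do not.)

6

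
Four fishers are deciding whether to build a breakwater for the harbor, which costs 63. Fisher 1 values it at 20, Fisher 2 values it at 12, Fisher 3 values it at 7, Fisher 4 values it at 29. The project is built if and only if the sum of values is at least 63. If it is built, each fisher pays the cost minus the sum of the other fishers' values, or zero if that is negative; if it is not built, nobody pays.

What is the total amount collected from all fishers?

Total value 68 ≥ cost 63, so it is built.
Fisher 1: others sum to 48; max(0, 63 - 48) = 15.
Fisher 2: others sum to 56; max(0, 63 - 56) = 7.
Fisher 3: others sum to 61; max(0, 63 - 61) = 2.
Fisher 4: others sum to 39; max(0, 63 - 39) = 24.
Total collected = 15 + 7 + 2 + 24 = 48.

48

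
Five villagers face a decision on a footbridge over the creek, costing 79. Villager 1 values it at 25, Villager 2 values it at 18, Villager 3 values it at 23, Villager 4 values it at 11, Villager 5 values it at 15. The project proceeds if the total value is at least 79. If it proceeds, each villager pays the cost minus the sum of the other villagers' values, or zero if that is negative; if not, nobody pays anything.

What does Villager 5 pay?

2

Total value 92 ≥ cost 79, so the project is built.
The other villagers' values sum to 77.
Cost minus that sum is 79 - 77 = 2.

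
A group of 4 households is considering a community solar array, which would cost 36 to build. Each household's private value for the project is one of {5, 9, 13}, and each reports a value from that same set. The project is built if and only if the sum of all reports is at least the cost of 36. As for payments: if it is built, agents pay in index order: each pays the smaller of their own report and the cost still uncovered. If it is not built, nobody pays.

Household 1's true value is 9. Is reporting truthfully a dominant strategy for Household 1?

Consider the case where Household 2 reports 5, Household 3 reports 13 and Household 4 reports 13.
Truthful report 9: project built, pays 9, utility 9 - 9 = 0.
Report 5 instead: project built, pays 5, utility 9 - 5 = 4.
Since 4 > 0, reporting 5 is strictly better here, so truthful reporting is not dominant.

No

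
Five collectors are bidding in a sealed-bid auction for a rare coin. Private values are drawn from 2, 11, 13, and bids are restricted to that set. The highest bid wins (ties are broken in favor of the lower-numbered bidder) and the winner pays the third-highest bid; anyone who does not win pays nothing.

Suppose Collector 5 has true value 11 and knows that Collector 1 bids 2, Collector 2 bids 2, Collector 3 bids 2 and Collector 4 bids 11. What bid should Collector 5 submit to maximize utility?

Bid 2: loses, pays 0, utility 0.
Bid 11: loses, pays 0, utility 0.
Bid 13: wins, pays 2, utility 11 - 2 = 9.
The best choice is 13 with utility 9.

13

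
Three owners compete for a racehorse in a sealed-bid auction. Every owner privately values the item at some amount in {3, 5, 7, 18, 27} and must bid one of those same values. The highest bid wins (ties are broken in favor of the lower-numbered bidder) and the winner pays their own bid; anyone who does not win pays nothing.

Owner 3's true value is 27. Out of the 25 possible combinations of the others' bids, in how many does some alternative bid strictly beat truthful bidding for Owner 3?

Others bid (3, 3): truth gives 0; bid 5 gives 22 > 0. Violating.
Others bid (3, 5): truth gives 0; bid 7 gives 20 > 0. Violating.
Others bid (3, 7): truth gives 0; bid 18 gives 9 > 0. Violating.
Others bid (5, 3): truth gives 0; bid 7 gives 20 > 0. Violating.
Others bid (3, 18): truth gives 0; no alternative beats it.
Others bid (3, 27): truth gives 0; no alternative beats it.
(Checking all 25 profiles: 9 have a profitable deviation, 16 do not.)

9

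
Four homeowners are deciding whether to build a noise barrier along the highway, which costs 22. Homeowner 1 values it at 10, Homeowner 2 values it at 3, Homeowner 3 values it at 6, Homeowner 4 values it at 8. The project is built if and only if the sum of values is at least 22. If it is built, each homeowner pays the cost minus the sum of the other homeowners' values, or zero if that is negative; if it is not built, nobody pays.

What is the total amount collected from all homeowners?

9

Total value 27 ≥ cost 22, so it is built.
Homeowner 1: others sum to 17; max(0, 22 - 17) = 5.
Homeowner 2: others sum to 24; max(0, 22 - 24) = 0.
Homeowner 3: others sum to 21; max(0, 22 - 21) = 1.
Homeowner 4: others sum to 19; max(0, 22 - 19) = 3.
Total collected = 5 + 0 + 1 + 3 = 9.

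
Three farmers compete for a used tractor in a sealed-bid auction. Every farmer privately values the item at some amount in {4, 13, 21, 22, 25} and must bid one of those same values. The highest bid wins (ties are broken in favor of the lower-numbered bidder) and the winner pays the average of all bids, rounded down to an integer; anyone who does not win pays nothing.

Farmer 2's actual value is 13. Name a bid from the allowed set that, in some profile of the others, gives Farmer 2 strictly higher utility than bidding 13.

Suppose Farmer 1 bids 13 and Farmer 3 bids 4.
Bid 13: loses, pays 0, utility 0.
Bid 21: wins, pays 12, utility 13 - 12 = 1.
So bidding 21 beats truth here (1 > 0).

21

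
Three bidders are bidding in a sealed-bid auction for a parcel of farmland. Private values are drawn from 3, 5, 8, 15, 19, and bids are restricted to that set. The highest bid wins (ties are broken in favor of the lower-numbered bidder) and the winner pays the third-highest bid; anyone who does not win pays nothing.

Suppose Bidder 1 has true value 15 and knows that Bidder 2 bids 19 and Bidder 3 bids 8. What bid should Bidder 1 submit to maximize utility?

Bid 3: loses, pays 0, utility 0.
Bid 5: loses, pays 0, utility 0.
Bid 8: loses, pays 0, utility 0.
Bid 15: loses, pays 0, utility 0.
Bid 19: wins, pays 8, utility 15 - 8 = 7.
The best choice is 19 with utility 7.

19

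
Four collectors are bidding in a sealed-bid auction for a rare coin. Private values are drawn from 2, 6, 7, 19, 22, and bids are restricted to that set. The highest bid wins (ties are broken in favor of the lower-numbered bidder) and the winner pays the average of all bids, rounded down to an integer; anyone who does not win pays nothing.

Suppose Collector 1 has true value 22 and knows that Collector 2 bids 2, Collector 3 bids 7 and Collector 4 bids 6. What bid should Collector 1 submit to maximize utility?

Bid 2: loses, pays 0, utility 0.
Bid 6: loses, pays 0, utility 0.
Bid 7: wins, pays 5, utility 22 - 5 = 17.
Bid 19: wins, pays 8, utility 22 - 8 = 14.
Bid 22: wins, pays 9, utility 22 - 9 = 13.
The best choice is 7 with utility 17.

7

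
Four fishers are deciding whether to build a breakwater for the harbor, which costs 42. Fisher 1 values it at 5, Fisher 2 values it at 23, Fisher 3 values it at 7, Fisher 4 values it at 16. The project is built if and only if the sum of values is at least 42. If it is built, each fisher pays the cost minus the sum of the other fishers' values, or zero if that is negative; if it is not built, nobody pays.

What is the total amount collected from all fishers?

Total value 51 ≥ cost 42, so it is built.
Fisher 1: others sum to 46; max(0, 42 - 46) = 0.
Fisher 2: others sum to 28; max(0, 42 - 28) = 14.
Fisher 3: others sum to 44; max(0, 42 - 44) = 0.
Fisher 4: others sum to 35; max(0, 42 - 35) = 7.
Total collected = 0 + 14 + 0 + 7 = 21.

21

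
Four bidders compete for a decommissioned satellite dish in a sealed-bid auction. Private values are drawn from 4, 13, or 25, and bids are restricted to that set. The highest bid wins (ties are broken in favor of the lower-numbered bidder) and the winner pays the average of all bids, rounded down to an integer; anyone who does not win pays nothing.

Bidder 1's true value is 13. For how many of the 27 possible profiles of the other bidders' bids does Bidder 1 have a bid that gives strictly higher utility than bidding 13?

1

Others bid (4, 4, 4): truth gives 7; bid 4 gives 9 > 7. Violating.
Others bid (4, 4, 13): truth gives 5; no alternative beats it.
Others bid (4, 4, 25): truth gives 0; no alternative beats it.
(Checking all 27 profiles: 1 has a profitable deviation, 26 do not.)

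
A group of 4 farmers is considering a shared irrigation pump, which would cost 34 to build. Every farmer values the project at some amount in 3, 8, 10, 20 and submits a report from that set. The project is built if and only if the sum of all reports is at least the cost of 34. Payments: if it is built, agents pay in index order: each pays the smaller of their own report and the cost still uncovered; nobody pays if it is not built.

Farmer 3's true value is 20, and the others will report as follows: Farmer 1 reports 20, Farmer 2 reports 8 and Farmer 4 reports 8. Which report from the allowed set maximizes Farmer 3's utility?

Report 3: project built, pays 3, utility 20 - 3 = 17.
Report 8: project built, pays 6, utility 20 - 6 = 14.
Report 10: project built, pays 6, utility 20 - 6 = 14.
Report 20: project built, pays 6, utility 20 - 6 = 14.
The best choice is 3 with utility 17.

3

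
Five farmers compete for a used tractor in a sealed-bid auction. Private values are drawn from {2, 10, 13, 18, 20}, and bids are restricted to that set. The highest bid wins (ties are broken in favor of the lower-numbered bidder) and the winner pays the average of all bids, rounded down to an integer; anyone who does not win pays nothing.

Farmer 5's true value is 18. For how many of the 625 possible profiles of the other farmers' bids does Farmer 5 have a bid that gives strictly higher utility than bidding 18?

Others bid (2, 2, 2, 2): truth gives 13; bid 10 gives 15 > 13. Violating.
Others bid (2, 2, 2, 10): truth gives 12; bid 13 gives 13 > 12. Violating.
Others bid (2, 2, 2, 18): truth gives 0; bid 20 gives 10 > 0. Violating.
Others bid (2, 2, 10, 2): truth gives 12; bid 13 gives 13 > 12. Violating.
Others bid (2, 2, 2, 13): truth gives 11; no alternative beats it.
Others bid (2, 2, 2, 20): truth gives 0; no alternative beats it.
(Checking all 625 profiles: 190 have a profitable deviation, 435 do not.)

190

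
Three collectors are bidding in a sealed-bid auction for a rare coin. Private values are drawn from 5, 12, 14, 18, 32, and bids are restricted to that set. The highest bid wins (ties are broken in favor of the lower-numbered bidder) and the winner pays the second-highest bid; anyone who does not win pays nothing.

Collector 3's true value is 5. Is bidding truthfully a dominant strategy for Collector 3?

Check each profile of the others' bids and compare truth against every alternative bid.
Others bid (5, 5): truth gives 0, best alternative gives 0.
Others bid (5, 12): truth gives 0, best alternative gives 0.
Others bid (5, 14): truth gives 0, best alternative gives 0.
Others bid (5, 18): truth gives 0, best alternative gives 0.
Others bid (5, 32): truth gives 0, best alternative gives 0.
Others bid (12, 5): truth gives 0, best alternative gives 0.
(Remaining 19 profiles checked similarly; truth is weakly best in each.)
In every case the truthful bid is at least as good as any alternative, so it is a dominant strategy.

Yes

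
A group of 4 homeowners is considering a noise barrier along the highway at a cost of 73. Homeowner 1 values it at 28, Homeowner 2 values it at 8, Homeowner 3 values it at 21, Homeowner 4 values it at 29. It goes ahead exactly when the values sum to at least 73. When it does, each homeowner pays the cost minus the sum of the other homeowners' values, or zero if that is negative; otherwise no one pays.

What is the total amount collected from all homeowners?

39

Total value 86 ≥ cost 73, so it is built.
Homeowner 1: others sum to 58; max(0, 73 - 58) = 15.
Homeowner 2: others sum to 78; max(0, 73 - 78) = 0.
Homeowner 3: others sum to 65; max(0, 73 - 65) = 8.
Homeowner 4: others sum to 57; max(0, 73 - 57) = 16.
Total collected = 15 + 0 + 8 + 16 = 39.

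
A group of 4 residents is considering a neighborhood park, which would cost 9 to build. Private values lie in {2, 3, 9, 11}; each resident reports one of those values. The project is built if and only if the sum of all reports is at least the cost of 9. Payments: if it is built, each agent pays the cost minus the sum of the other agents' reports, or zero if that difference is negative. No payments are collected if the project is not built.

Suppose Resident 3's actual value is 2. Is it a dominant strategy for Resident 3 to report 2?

Check each profile of the others' reports and compare truth against every alternative report.
Others report (2, 2, 2): truth gives 0, best alternative gives -1.
Others report (2, 2, 9): truth gives 2, best alternative gives 2.
Others report (2, 2, 11): truth gives 2, best alternative gives 2.
Others report (2, 3, 9): truth gives 2, best alternative gives 2.
Others report (2, 3, 11): truth gives 2, best alternative gives 2.
Others report (2, 9, 2): truth gives 2, best alternative gives 2.
(Remaining 58 profiles checked similarly; truth is weakly best in each.)
In every case the truthful report is at least as good as any alternative, so it is a dominant strategy.

Yes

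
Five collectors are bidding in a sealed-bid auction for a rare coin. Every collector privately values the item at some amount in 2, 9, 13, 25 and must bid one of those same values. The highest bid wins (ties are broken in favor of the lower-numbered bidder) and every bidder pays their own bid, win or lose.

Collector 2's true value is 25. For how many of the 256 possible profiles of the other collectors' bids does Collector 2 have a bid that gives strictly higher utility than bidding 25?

Others bid (2, 2, 2, 2): truth gives 0; bid 9 gives 16 > 0. Violating.
Others bid (2, 2, 2, 9): truth gives 0; bid 9 gives 16 > 0. Violating.
Others bid (2, 2, 2, 13): truth gives 0; bid 13 gives 12 > 0. Violating.
Others bid (2, 2, 9, 2): truth gives 0; bid 9 gives 16 > 0. Violating.
Others bid (2, 2, 2, 25): truth gives 0; no alternative beats it.
Others bid (2, 2, 9, 25): truth gives 0; no alternative beats it.
(Checking all 256 profiles: 118 have a profitable deviation, 138 do not.)

118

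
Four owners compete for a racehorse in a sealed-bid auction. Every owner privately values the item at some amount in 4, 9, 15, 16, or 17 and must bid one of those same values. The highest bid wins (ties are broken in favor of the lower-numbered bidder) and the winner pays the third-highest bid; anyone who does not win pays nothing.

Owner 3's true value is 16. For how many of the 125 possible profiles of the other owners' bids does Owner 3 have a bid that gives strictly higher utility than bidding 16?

27

Others bid (4, 4, 17): truth gives 0; bid 17 gives 12 > 0. Violating.
Others bid (4, 9, 17): truth gives 0; bid 17 gives 7 > 0. Violating.
Others bid (4, 15, 17): truth gives 0; bid 17 gives 1 > 0. Violating.
Others bid (4, 16, 4): truth gives 0; bid 17 gives 12 > 0. Violating.
Others bid (4, 4, 4): truth gives 12; no alternative beats it.
Others bid (4, 4, 9): truth gives 12; no alternative beats it.
(Checking all 125 profiles: 27 have a profitable deviation, 98 do not.)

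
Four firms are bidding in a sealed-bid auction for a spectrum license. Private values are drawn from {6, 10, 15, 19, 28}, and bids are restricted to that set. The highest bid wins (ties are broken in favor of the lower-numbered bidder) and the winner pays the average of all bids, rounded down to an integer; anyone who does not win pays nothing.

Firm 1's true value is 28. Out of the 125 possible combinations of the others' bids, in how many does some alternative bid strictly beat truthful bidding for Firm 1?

Others bid (6, 6, 6): truth gives 17; bid 6 gives 22 > 17. Violating.
Others bid (6, 6, 10): truth gives 16; bid 10 gives 20 > 16. Violating.
Others bid (6, 6, 15): truth gives 15; bid 15 gives 18 > 15. Violating.
Others bid (6, 6, 19): truth gives 14; bid 19 gives 16 > 14. Violating.
Others bid (6, 6, 28): truth gives 11; no alternative beats it.
Others bid (6, 10, 28): truth gives 10; no alternative beats it.
(Checking all 125 profiles: 64 have a profitable deviation, 61 do not.)

64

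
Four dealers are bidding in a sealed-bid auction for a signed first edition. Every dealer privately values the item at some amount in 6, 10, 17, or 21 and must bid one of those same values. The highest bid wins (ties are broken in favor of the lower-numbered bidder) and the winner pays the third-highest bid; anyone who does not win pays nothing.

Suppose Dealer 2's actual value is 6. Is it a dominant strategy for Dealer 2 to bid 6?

Yes

Check each profile of the others' bids and compare truth against every alternative bid.
Others bid (6, 10, 10): truth gives 0, best alternative gives -4.
Others bid (6, 6, 6): truth gives 0, best alternative gives 0.
Others bid (6, 6, 10): truth gives 0, best alternative gives 0.
Others bid (6, 6, 17): truth gives 0, best alternative gives 0.
Others bid (6, 6, 21): truth gives 0, best alternative gives 0.
Others bid (6, 10, 6): truth gives 0, best alternative gives 0.
(Remaining 58 profiles checked similarly; truth is weakly best in each.)
In every case the truthful bid is at least as good as any alternative, so it is a dominant strategy.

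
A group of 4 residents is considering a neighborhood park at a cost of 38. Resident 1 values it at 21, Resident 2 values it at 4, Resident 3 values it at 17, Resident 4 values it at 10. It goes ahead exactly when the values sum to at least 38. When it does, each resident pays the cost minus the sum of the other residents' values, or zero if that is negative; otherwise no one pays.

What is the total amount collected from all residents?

10

Total value 52 ≥ cost 38, so it is built.
Resident 1: others sum to 31; max(0, 38 - 31) = 7.
Resident 2: others sum to 48; max(0, 38 - 48) = 0.
Resident 3: others sum to 35; max(0, 38 - 35) = 3.
Resident 4: others sum to 42; max(0, 38 - 42) = 0.
Total collected = 7 + 0 + 3 + 0 = 10.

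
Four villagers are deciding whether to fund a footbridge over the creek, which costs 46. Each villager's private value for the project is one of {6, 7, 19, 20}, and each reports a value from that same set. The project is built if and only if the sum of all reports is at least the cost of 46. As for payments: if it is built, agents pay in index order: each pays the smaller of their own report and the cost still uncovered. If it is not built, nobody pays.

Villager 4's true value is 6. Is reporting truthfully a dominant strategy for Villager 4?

Check each profile of the others' reports and compare truth against every alternative report.
Others report (6, 20, 20): truth gives 6, best alternative gives 6.
Others report (7, 19, 20): truth gives 6, best alternative gives 6.
Others report (7, 20, 19): truth gives 6, best alternative gives 6.
Others report (7, 20, 20): truth gives 6, best alternative gives 6.
Others report (19, 7, 20): truth gives 6, best alternative gives 6.
Others report (19, 19, 19): truth gives 6, best alternative gives 6.
(Remaining 58 profiles checked similarly; truth is weakly best in each.)
In every case the truthful report is at least as good as any alternative, so it is a dominant strategy.

Yes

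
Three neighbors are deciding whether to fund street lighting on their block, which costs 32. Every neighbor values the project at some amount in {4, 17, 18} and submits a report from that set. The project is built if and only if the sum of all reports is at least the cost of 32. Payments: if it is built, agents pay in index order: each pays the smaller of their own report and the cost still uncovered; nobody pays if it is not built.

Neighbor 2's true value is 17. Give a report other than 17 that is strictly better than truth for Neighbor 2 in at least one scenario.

Suppose Neighbor 1 reports 17 and Neighbor 3 reports 17.
Report 17: project built, pays 15, utility 17 - 15 = 2.
Report 4: project built, pays 4, utility 17 - 4 = 13.
So reporting 4 beats truth here (13 > 2).

4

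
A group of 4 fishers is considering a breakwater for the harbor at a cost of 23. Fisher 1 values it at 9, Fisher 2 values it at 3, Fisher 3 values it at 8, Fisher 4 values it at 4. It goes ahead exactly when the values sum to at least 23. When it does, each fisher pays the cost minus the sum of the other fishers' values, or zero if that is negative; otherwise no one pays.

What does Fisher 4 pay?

3

Total value 24 ≥ cost 23, so the project is built.
The other fishers' values sum to 20.
Cost minus that sum is 23 - 20 = 3.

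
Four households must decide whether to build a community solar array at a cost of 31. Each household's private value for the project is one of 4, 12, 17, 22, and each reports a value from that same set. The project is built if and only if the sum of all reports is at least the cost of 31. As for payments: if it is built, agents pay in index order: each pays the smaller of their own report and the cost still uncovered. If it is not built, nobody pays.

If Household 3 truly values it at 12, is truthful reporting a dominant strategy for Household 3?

No

Consider the case where Household 1 reports 4, Household 2 reports 4 and Household 4 reports 22.
Truthful report 12: project built, pays 12, utility 12 - 12 = 0.
Report 4 instead: project built, pays 4, utility 12 - 4 = 8.
Since 8 > 0, reporting 4 is strictly better here, so truthful reporting is not dominant.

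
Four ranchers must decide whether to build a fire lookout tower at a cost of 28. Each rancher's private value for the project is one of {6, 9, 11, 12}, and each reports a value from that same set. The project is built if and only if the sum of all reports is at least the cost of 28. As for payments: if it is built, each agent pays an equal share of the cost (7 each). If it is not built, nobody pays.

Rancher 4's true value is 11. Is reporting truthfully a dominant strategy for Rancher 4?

Yes

Check each profile of the others' reports and compare truth against every alternative report.
Others report (6, 6, 6): truth gives 4, best alternative gives 4.
Others report (6, 6, 9): truth gives 4, best alternative gives 4.
Others report (6, 6, 11): truth gives 4, best alternative gives 4.
Others report (6, 6, 12): truth gives 4, best alternative gives 4.
Others report (6, 9, 6): truth gives 4, best alternative gives 4.
Others report (6, 9, 9): truth gives 4, best alternative gives 4.
(Remaining 58 profiles checked similarly; truth is weakly best in each.)
In every case the truthful report is at least as good as any alternative, so it is a dominant strategy.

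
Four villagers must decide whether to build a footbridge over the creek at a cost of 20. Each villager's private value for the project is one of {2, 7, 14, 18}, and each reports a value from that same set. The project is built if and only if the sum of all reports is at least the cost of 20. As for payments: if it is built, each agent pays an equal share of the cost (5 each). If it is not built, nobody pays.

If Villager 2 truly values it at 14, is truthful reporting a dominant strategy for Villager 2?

Yes

Check each profile of the others' reports and compare truth against every alternative report.
Others report (2, 2, 2): truth gives 9, best alternative gives 9.
Others report (2, 2, 7): truth gives 9, best alternative gives 9.
Others report (2, 2, 14): truth gives 9, best alternative gives 9.
Others report (2, 2, 18): truth gives 9, best alternative gives 9.
Others report (2, 7, 2): truth gives 9, best alternative gives 9.
Others report (2, 7, 7): truth gives 9, best alternative gives 9.
(Remaining 58 profiles checked similarly; truth is weakly best in each.)
In every case the truthful report is at least as good as any alternative, so it is a dominant strategy.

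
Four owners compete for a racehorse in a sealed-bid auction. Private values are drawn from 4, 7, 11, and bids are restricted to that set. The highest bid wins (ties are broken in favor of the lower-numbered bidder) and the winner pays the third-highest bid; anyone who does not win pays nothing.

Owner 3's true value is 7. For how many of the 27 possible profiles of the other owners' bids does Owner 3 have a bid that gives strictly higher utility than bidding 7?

Others bid (4, 4, 11): truth gives 0; bid 11 gives 3 > 0. Violating.
Others bid (4, 7, 4): truth gives 0; bid 11 gives 3 > 0. Violating.
Others bid (7, 4, 4): truth gives 0; bid 11 gives 3 > 0. Violating.
Others bid (4, 4, 4): truth gives 3; no alternative beats it.
Others bid (4, 4, 7): truth gives 3; no alternative beats it.
(Checking all 27 profiles: 3 have a profitable deviation, 24 do not.)

3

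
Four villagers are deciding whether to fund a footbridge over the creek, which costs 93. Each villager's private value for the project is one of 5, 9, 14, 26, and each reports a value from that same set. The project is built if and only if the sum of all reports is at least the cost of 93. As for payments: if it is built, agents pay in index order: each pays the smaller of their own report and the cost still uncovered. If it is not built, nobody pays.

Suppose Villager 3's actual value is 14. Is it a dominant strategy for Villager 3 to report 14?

Yes

Check each profile of the others' reports and compare truth against every alternative report.
Others report (5, 5, 5): truth gives 0, best alternative gives 0.
Others report (5, 5, 9): truth gives 0, best alternative gives 0.
Others report (5, 5, 14): truth gives 0, best alternative gives 0.
Others report (5, 5, 26): truth gives 0, best alternative gives 0.
Others report (5, 9, 5): truth gives 0, best alternative gives 0.
Others report (5, 9, 9): truth gives 0, best alternative gives 0.
(Remaining 58 profiles checked similarly; truth is weakly best in each.)
In every case the truthful report is at least as good as any alternative, so it is a dominant strategy.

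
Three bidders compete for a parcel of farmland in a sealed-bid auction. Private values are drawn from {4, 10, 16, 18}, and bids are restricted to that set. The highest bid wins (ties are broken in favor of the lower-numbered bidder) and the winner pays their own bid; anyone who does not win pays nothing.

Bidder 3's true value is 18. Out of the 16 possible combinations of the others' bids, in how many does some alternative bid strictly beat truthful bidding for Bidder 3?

4

Others bid (4, 4): truth gives 0; bid 10 gives 8 > 0. Violating.
Others bid (4, 10): truth gives 0; bid 16 gives 2 > 0. Violating.
Others bid (10, 4): truth gives 0; bid 16 gives 2 > 0. Violating.
Others bid (10, 10): truth gives 0; bid 16 gives 2 > 0. Violating.
Others bid (4, 16): truth gives 0; no alternative beats it.
Others bid (4, 18): truth gives 0; no alternative beats it.
(Checking all 16 profiles: 4 have a profitable deviation, 12 do not.)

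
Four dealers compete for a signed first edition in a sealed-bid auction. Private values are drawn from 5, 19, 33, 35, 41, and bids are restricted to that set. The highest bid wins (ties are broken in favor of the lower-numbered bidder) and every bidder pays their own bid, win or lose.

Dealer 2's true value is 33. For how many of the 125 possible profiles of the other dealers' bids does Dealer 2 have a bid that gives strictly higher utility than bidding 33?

111

Others bid (5, 5, 5): truth gives 0; bid 19 gives 14 > 0. Violating.
Others bid (5, 5, 19): truth gives 0; bid 19 gives 14 > 0. Violating.
Others bid (5, 5, 35): truth gives -33; bid 35 gives -2 > -33. Violating.
Others bid (5, 5, 41): truth gives -33; bid 5 gives -5 > -33. Violating.
Others bid (5, 5, 33): truth gives 0; no alternative beats it.
Others bid (5, 19, 33): truth gives 0; no alternative beats it.
(Checking all 125 profiles: 111 have a profitable deviation, 14 do not.)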